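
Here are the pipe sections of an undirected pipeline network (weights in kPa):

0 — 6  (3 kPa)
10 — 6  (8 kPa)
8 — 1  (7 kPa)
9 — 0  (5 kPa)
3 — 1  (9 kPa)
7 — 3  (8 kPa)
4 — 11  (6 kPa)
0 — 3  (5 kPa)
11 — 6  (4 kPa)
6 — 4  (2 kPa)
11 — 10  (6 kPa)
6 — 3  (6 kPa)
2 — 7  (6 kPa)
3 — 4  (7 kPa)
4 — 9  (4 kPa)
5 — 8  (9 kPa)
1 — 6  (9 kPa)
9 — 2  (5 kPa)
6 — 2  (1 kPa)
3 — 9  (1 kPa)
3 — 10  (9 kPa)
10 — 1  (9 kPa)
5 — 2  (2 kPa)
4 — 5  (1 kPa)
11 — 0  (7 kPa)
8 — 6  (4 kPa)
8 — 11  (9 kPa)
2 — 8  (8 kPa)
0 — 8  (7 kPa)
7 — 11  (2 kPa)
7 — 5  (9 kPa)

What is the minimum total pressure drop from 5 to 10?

11 kPa

Candidate routes:
5–4–6–11–10: 1+2+4+6 = 13
5–4–11–10: 1+6+6 = 13
5–4–6–10: 1+2+8 = 11
5–2–6–11–10: 2+1+4+6 = 13
The minimum is 11 kPa via 5–4–6–10.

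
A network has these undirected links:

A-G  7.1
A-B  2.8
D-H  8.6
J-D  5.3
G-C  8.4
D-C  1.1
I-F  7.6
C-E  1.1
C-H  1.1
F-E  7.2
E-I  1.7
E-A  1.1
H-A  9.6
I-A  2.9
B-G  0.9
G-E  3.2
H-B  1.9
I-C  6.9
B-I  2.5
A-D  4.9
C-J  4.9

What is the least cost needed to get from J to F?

13.2

Compare a few routes:
J → D → C → E → F: 5.3+1.1+1.1+7.2 = 14.7
J → C → E → I → F: 4.9+1.1+1.7+7.6 = 15.3
J → C → E → F: 4.9+1.1+7.2 = 13.2
J → D → C → E → I → F: 5.3+1.1+1.1+1.7+7.6 = 16.8
Cheapest is J → C → E → F at 13.2.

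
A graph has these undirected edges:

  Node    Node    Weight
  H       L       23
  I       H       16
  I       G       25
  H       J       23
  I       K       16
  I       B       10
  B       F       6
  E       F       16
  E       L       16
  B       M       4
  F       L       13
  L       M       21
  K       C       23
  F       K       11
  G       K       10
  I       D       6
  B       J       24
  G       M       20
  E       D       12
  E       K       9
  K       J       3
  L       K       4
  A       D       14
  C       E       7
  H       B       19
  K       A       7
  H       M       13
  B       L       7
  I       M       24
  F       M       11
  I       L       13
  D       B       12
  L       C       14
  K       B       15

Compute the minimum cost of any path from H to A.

33

Enumerating some paths:
H → I → D → A: 16+6+14 = 36
H → L → K → A: 23+4+7 = 34
H → J → K → A: 23+3+7 = 33
H → M → B → L → K → A: 13+4+7+4+7 = 35
The minimum is 33 via H → J → K → A.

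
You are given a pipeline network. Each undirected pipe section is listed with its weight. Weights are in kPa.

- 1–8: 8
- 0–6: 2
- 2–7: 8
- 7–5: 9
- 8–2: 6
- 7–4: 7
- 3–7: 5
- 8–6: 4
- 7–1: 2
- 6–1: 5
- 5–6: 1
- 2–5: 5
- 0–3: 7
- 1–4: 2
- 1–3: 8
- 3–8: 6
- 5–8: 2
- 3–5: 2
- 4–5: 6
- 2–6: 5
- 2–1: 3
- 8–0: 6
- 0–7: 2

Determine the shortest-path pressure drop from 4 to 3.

8 kPa

Compare a few routes:
4–1–7–3: 2+2+5 = 9
4–5–3: 6+2 = 8
4–1–3: 2+8 = 10
The minimum is 8 kPa via 4–5–3.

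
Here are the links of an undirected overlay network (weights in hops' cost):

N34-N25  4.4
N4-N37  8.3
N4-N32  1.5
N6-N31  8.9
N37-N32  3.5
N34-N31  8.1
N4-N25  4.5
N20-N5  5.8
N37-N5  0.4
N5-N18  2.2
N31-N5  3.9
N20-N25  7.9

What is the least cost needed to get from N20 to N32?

Running Dijkstra from N20:
N20: 0
N5: 5.8  (via N20)
N37: 6.2  (via N5)
N25: 7.9  (via N20)
N18: 8  (via N5)
N31: 9.7  (via N5)
N32: 9.7  (via N37)
Shortest route: N20 → N5 → N37 → N32 = 9.7 hops' cost.

9.7 hops' cost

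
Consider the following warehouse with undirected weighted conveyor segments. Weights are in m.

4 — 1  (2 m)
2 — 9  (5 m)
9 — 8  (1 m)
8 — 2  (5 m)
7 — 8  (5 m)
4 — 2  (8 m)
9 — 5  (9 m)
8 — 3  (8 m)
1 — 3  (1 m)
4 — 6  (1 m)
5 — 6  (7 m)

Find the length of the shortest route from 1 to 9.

Settle nodes by increasing distance from 1:
1: 0
3: 1  (via 1)
4: 2  (via 1)
6: 3  (via 4)
8: 9  (via 3)
2: 10  (via 4)
5: 10  (via 6)
9: 10  (via 8)
Shortest route: 1–3–8–9 = 10 m.

10 m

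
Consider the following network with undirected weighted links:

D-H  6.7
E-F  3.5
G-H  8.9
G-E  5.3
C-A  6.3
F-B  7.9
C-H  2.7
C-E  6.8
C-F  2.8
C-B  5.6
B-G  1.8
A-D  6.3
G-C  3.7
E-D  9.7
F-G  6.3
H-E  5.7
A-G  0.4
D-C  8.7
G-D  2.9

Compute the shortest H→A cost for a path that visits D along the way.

10

Best H to D: H → D costing 6.7
Shortest D→A: D → G → A = 3.3
Total via D: 6.7 + 3.3 = 10.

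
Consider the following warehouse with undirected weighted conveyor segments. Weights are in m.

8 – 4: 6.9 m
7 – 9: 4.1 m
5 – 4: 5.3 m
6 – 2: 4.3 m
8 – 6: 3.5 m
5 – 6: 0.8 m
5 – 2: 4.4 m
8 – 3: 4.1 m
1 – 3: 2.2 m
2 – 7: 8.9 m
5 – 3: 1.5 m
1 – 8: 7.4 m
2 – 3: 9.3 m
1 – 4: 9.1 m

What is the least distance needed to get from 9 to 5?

Candidate routes:
9 - 7 - 2 - 6 - 5: 4.1+8.9+4.3+0.8 = 18.1
9 - 7 - 2 - 5: 4.1+8.9+4.4 = 17.4
9 - 7 - 2 - 3 - 5: 4.1+8.9+9.3+1.5 = 23.8
Cheapest is 9 - 7 - 2 - 5 at 17.4 m.

17.4 m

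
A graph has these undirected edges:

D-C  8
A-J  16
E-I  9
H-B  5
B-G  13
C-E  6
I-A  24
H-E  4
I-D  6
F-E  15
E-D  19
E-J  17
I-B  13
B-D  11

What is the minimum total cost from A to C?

Candidate routes:
A–I–D–C: 24+6+8 = 38
A–J–E–C: 16+17+6 = 39
The minimum is 38 via A–I–D–C.

38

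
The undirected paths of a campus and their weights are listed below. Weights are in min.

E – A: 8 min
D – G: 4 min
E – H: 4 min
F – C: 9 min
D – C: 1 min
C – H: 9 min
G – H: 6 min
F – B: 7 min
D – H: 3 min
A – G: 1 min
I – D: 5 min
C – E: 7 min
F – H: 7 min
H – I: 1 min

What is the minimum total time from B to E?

18 min

Shortest distances from B:
B: 0
F: 7  (via B)
H: 14  (via F)
I: 15  (via H)
C: 16  (via F)
D: 17  (via H)
E: 18  (via H)
Shortest route: B → F → H → E = 18 min.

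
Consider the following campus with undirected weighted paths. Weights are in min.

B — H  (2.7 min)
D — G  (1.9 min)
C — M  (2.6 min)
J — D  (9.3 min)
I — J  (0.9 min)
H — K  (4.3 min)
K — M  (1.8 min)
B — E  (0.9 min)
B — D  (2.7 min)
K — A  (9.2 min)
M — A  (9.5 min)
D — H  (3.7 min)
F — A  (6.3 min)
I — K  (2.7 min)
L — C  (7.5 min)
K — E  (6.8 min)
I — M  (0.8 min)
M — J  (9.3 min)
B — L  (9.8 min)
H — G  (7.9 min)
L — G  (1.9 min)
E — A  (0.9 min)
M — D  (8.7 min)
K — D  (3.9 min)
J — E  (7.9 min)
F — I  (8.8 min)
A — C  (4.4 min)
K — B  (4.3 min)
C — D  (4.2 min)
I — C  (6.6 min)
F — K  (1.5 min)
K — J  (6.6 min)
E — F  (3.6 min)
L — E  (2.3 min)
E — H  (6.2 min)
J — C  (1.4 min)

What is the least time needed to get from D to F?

Running Dijkstra from D:
D: 0
G: 1.9  (via D)
B: 2.7  (via D)
E: 3.6  (via B)
H: 3.7  (via D)
L: 3.8  (via G)
K: 3.9  (via D)
C: 4.2  (via D)
A: 4.5  (via E)
F: 5.4  (via K)
Shortest route: D–K–F = 5.4 min.

5.4 min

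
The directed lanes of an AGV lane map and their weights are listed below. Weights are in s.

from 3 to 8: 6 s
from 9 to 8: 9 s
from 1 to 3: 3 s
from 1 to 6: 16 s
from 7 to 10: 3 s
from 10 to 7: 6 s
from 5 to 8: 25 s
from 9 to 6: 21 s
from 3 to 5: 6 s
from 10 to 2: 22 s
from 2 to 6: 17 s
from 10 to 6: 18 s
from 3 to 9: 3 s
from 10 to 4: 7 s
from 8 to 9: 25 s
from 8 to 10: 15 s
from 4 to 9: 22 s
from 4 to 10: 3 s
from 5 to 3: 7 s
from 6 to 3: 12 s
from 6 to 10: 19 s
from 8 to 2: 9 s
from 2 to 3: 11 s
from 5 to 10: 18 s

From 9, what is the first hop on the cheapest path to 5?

Enumerating some paths:
9–6–3–5: 21+12+6 = 39
9–8–2–3–5: 9+9+11+6 = 35
The minimum is 35 s via 9–8–2–3–5.
So from 9 the first move is to 8.

8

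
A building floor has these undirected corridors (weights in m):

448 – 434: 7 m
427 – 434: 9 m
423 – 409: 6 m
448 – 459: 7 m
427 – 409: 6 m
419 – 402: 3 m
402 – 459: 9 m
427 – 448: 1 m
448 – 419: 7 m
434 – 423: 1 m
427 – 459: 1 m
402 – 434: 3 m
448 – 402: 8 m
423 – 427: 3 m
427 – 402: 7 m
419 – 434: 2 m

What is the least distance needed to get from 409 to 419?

Settle nodes by increasing distance from 409:
409: 0
427: 6  (via 409)
423: 6  (via 409)
448: 7  (via 427)
459: 7  (via 427)
434: 7  (via 423)
419: 9  (via 434)
Shortest route: 409–423–434–419 = 9 m.

9 m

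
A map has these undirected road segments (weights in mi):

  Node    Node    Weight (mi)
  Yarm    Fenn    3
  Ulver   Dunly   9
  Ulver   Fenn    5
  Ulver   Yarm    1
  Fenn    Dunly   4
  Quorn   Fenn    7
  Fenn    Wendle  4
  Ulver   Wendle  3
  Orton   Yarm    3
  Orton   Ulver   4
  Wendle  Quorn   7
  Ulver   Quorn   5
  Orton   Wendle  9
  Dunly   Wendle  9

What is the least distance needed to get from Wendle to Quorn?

7 mi

Shortest distances from Wendle:
Wendle: 0
Ulver: 3  (via Wendle)
Yarm: 4  (via Ulver)
Fenn: 4  (via Wendle)
Orton: 7  (via Ulver)
Quorn: 7  (via Wendle)
Shortest route: Wendle–Quorn = 7 mi.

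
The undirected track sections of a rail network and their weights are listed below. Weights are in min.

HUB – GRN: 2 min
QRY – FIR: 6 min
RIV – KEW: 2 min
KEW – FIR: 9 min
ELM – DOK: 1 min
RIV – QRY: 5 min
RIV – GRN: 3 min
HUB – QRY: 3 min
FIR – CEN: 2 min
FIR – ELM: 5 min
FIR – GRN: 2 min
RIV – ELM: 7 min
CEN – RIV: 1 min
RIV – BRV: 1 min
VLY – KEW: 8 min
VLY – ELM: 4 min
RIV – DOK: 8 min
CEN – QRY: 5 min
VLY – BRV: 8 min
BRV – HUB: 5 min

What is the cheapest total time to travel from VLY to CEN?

10 min

Running Dijkstra from VLY:
VLY: 0
ELM: 4  (via VLY)
DOK: 5  (via ELM)
KEW: 8  (via VLY)
BRV: 8  (via VLY)
RIV: 9  (via BRV)
FIR: 9  (via ELM)
CEN: 10  (via RIV)
Shortest route: VLY → BRV → RIV → CEN = 10 min.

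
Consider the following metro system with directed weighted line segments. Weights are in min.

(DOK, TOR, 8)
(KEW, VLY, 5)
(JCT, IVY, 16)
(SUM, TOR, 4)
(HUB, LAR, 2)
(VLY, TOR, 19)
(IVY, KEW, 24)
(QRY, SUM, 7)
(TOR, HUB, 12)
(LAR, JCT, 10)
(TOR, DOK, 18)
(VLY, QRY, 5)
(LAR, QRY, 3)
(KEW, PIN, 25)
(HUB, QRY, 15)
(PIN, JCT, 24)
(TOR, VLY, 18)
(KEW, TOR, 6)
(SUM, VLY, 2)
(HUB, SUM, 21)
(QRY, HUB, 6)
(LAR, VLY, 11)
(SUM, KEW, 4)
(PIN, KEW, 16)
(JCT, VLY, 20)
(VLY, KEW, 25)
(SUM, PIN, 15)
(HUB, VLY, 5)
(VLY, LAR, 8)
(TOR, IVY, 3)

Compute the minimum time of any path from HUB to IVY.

19 min

Candidate routes:
HUB → VLY → QRY → SUM → TOR → IVY: 5+5+7+4+3 = 24
HUB → LAR → QRY → SUM → KEW → TOR → IVY: 2+3+7+4+6+3 = 25
HUB → LAR → QRY → SUM → TOR → IVY: 2+3+7+4+3 = 19
Cheapest is HUB → LAR → QRY → SUM → TOR → IVY at 19 min.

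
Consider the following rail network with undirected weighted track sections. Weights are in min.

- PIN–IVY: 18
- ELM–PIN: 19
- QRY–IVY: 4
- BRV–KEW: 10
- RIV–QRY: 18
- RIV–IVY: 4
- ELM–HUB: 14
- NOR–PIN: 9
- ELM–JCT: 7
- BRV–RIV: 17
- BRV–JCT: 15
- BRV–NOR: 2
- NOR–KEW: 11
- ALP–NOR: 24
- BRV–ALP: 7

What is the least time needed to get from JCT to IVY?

Compare a few routes:
JCT - ELM - PIN - IVY: 7+19+18 = 44
JCT - BRV - NOR - PIN - IVY: 15+2+9+18 = 44
JCT - BRV - RIV - IVY: 15+17+4 = 36
Cheapest is JCT - BRV - RIV - IVY at 36 min.

36 min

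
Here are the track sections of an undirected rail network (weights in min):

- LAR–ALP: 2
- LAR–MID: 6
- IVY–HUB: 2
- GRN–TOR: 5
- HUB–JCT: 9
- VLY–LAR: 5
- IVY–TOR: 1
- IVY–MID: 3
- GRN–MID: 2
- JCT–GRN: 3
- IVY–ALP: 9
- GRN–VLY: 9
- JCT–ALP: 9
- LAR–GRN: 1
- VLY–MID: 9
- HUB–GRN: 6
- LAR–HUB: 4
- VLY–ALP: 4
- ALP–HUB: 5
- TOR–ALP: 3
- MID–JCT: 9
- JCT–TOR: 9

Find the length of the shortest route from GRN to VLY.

6 min

Settle nodes by increasing distance from GRN:
GRN: 0
LAR: 1  (via GRN)
MID: 2  (via GRN)
JCT: 3  (via GRN)
ALP: 3  (via LAR)
TOR: 5  (via GRN)
HUB: 5  (via LAR)
IVY: 5  (via MID)
VLY: 6  (via LAR)
Shortest route: GRN–LAR–VLY = 6 min.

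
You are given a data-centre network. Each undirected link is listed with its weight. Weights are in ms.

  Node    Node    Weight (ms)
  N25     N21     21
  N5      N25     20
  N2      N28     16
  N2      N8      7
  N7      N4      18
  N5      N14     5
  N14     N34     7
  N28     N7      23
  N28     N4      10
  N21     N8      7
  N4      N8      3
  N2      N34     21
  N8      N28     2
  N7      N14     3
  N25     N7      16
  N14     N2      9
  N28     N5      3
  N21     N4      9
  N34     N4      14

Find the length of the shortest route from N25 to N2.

28 ms

Running Dijkstra from N25:
N25: 0
N7: 16  (via N25)
N14: 19  (via N7)
N5: 20  (via N25)
N21: 21  (via N25)
N28: 23  (via N5)
N8: 25  (via N28)
N34: 26  (via N14)
N4: 28  (via N8)
N2: 28  (via N14)
Shortest route: N25 → N7 → N14 → N2 = 28 ms.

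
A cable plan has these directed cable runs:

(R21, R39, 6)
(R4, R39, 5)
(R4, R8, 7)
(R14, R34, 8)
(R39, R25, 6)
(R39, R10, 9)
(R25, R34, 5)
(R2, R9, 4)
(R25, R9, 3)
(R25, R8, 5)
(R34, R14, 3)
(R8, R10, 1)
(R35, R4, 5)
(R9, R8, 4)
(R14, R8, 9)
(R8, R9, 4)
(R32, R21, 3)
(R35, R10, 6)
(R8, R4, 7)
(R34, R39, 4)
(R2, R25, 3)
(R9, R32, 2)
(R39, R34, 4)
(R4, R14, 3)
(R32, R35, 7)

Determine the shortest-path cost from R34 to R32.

Running Dijkstra from R34:
R34: 0
R14: 3  (via R34)
R39: 4  (via R34)
R25: 10  (via R39)
R8: 12  (via R14)
R9: 13  (via R25)
R10: 13  (via R39)
R32: 15  (via R9)
Shortest route: R34 → R39 → R25 → R9 → R32 = 15.

15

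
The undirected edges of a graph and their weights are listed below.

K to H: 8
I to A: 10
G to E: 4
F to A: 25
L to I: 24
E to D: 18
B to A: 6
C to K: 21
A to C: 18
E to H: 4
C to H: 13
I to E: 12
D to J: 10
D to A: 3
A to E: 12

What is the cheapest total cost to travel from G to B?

Shortest distances from G:
G: 0
E: 4  (via G)
H: 8  (via E)
A: 16  (via E)
I: 16  (via E)
K: 16  (via H)
D: 19  (via A)
C: 21  (via H)
B: 22  (via A)
Shortest route: G–E–A–B = 22.

22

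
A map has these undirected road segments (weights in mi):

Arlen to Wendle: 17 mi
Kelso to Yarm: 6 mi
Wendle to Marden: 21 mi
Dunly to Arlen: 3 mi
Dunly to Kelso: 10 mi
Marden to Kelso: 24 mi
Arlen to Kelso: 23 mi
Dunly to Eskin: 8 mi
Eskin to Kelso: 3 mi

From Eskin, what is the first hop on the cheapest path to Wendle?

Compare a few routes:
Eskin → Kelso → Dunly → Arlen → Wendle: 3+10+3+17 = 33
Eskin → Dunly → Arlen → Wendle: 8+3+17 = 28
The minimum is 28 mi via Eskin → Dunly → Arlen → Wendle.
So from Eskin the first move is to Dunly.

Dunly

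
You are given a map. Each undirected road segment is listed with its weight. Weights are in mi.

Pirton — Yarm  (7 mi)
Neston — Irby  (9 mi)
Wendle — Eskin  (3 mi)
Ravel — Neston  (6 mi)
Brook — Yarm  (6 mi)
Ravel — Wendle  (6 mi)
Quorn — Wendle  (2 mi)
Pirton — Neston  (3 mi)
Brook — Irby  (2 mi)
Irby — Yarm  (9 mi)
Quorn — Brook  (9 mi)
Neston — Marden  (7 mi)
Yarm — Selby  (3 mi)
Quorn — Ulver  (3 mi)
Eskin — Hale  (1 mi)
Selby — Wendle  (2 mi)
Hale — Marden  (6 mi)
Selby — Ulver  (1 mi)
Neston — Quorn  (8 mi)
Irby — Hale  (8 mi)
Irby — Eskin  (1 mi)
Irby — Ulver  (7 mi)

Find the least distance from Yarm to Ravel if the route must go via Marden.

28 mi

Shortest Yarm→Marden: Yarm → Selby → Wendle → Eskin → Hale → Marden = 15
Best Marden to Ravel: Marden → Neston → Ravel costing 13
Total via Marden: 15 + 13 = 28 mi.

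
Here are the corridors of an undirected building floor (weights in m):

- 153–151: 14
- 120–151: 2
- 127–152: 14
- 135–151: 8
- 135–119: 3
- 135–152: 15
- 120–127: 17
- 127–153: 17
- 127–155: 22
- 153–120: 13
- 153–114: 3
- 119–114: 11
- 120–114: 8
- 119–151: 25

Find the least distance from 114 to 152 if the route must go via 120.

Shortest 114→120: 114 → 120 = 8
Shortest 120→152: 120 → 151 → 135 → 152 = 25
Total via 120: 8 + 25 = 33 m.

33 m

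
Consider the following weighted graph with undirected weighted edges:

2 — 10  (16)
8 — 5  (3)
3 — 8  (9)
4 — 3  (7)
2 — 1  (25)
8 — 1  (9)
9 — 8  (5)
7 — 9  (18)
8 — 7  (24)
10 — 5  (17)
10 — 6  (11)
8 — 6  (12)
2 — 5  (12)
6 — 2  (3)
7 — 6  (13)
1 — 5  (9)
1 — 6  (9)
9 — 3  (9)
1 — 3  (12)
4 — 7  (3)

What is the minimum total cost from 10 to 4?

27

Running Dijkstra from 10:
10: 0
6: 11  (via 10)
2: 14  (via 6)
5: 17  (via 10)
1: 20  (via 6)
8: 20  (via 5)
7: 24  (via 6)
9: 25  (via 8)
4: 27  (via 7)
Shortest route: 10–6–7–4 = 27.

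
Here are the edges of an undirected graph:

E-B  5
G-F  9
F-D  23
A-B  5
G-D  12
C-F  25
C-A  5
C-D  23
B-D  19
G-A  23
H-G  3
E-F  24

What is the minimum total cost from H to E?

36

Shortest distances from H:
H: 0
G: 3  (via H)
F: 12  (via G)
D: 15  (via G)
A: 26  (via G)
B: 31  (via A)
C: 31  (via A)
E: 36  (via F)
Shortest route: H–G–F–E = 36.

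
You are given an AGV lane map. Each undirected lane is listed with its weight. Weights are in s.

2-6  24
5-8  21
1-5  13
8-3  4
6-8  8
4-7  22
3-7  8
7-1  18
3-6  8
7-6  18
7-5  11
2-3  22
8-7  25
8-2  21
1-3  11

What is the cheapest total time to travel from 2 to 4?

Settle nodes by increasing distance from 2:
2: 0
8: 21  (via 2)
3: 22  (via 2)
6: 24  (via 2)
7: 30  (via 3)
1: 33  (via 3)
5: 41  (via 7)
4: 52  (via 7)
Shortest route: 2–3–7–4 = 52 s.

52 s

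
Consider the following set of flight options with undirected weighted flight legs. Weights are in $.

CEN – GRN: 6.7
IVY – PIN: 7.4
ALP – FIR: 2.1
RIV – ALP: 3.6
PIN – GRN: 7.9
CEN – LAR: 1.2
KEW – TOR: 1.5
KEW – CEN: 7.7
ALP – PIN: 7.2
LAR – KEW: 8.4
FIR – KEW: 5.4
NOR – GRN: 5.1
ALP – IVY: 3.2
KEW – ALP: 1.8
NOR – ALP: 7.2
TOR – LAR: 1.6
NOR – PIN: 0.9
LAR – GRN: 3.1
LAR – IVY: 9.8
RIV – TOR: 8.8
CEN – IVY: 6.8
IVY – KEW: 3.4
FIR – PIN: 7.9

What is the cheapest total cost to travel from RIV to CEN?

Compare a few routes:
RIV–ALP–KEW–TOR–LAR–CEN: 3.6+1.8+1.5+1.6+1.2 = 9.7
RIV–TOR–LAR–CEN: 8.8+1.6+1.2 = 11.6
The minimum is $9.7 via RIV–ALP–KEW–TOR–LAR–CEN.

$9.7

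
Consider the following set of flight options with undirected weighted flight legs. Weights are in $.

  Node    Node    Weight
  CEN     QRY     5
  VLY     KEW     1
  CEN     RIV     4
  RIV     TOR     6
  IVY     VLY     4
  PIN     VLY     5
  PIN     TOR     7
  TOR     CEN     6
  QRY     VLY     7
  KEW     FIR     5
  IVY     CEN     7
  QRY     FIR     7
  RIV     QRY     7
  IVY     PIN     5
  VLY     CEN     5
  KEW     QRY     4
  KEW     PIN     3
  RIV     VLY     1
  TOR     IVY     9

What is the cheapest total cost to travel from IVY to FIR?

Enumerating some paths:
IVY–VLY–KEW–QRY–FIR: 4+1+4+7 = 16
IVY–PIN–KEW–FIR: 5+3+5 = 13
IVY–VLY–KEW–FIR: 4+1+5 = 10
Cheapest is IVY–VLY–KEW–FIR at $10.

$10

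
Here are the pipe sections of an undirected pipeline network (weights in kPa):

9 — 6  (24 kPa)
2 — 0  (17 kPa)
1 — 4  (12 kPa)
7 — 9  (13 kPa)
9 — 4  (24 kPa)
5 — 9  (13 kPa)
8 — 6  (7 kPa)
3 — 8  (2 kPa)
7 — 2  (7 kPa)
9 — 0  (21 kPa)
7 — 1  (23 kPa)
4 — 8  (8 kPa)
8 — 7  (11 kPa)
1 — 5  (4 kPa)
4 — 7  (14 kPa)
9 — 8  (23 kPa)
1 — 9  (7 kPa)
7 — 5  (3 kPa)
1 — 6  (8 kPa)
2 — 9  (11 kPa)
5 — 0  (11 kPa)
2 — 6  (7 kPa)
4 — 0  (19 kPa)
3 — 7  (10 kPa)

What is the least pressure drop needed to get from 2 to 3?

16 kPa

Enumerating some paths:
2–6–8–3: 7+7+2 = 16
2–7–8–3: 7+11+2 = 20
2–7–3: 7+10 = 17
The minimum is 16 kPa via 2–6–8–3.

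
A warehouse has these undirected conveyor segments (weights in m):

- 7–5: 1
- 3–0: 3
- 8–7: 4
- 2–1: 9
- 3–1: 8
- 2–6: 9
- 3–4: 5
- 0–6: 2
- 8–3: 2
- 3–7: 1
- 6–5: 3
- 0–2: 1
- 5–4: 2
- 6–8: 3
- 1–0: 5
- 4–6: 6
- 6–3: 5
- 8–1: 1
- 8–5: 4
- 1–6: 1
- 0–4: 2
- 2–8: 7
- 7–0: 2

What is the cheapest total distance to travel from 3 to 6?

4 m

Candidate routes:
3 - 8 - 6: 2+3 = 5
3 - 8 - 1 - 6: 2+1+1 = 4
Cheapest is 3 - 8 - 1 - 6 at 4 m.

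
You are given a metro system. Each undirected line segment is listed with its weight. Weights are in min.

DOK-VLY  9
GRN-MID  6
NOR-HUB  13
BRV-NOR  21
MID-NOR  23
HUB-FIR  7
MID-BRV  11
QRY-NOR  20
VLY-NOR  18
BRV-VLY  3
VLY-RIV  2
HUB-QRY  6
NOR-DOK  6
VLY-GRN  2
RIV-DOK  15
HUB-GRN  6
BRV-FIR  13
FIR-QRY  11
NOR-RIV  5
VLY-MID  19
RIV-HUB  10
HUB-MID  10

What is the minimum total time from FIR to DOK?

Shortest distances from FIR:
FIR: 0
HUB: 7  (via FIR)
QRY: 11  (via FIR)
GRN: 13  (via HUB)
BRV: 13  (via FIR)
VLY: 15  (via GRN)
MID: 17  (via HUB)
RIV: 17  (via HUB)
NOR: 20  (via HUB)
DOK: 24  (via VLY)
Shortest route: FIR–HUB–GRN–VLY–DOK = 24 min.

24 min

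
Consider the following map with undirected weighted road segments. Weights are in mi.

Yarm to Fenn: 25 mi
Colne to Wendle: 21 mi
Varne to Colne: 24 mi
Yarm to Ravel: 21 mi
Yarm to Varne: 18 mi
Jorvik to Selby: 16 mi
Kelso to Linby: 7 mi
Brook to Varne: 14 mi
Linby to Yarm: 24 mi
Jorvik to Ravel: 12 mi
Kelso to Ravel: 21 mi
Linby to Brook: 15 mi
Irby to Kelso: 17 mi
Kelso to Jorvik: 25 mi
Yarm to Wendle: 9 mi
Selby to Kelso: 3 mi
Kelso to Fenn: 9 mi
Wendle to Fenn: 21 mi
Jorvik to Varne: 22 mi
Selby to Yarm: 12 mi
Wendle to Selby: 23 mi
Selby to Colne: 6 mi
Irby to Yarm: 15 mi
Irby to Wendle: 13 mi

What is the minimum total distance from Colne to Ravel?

30 mi

Enumerating some paths:
Colne → Selby → Kelso → Ravel: 6+3+21 = 30
Colne → Selby → Yarm → Ravel: 6+12+21 = 39
Colne → Selby → Jorvik → Ravel: 6+16+12 = 34
The minimum is 30 mi via Colne → Selby → Kelso → Ravel.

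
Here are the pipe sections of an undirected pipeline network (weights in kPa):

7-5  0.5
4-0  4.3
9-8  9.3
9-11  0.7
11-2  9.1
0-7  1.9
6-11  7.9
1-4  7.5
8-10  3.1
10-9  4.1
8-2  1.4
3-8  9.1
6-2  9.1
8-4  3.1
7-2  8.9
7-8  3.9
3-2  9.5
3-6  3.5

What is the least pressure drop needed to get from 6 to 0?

16.3 kPa

Settle nodes by increasing distance from 6:
6: 0
3: 3.5  (via 6)
11: 7.9  (via 6)
9: 8.6  (via 11)
2: 9.1  (via 6)
8: 10.5  (via 2)
10: 12.7  (via 9)
4: 13.6  (via 8)
7: 14.4  (via 8)
5: 14.9  (via 7)
0: 16.3  (via 7)
Shortest route: 6–2–8–7–0 = 16.3 kPa.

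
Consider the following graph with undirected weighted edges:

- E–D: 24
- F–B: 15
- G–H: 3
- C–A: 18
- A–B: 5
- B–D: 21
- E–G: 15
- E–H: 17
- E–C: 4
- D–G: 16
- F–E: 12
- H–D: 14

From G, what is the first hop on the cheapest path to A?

Compare a few routes:
G - E - C - A: 15+4+18 = 37
G - D - B - A: 16+21+5 = 42
The minimum is 37 via G - E - C - A.
So from G the first move is to E.

E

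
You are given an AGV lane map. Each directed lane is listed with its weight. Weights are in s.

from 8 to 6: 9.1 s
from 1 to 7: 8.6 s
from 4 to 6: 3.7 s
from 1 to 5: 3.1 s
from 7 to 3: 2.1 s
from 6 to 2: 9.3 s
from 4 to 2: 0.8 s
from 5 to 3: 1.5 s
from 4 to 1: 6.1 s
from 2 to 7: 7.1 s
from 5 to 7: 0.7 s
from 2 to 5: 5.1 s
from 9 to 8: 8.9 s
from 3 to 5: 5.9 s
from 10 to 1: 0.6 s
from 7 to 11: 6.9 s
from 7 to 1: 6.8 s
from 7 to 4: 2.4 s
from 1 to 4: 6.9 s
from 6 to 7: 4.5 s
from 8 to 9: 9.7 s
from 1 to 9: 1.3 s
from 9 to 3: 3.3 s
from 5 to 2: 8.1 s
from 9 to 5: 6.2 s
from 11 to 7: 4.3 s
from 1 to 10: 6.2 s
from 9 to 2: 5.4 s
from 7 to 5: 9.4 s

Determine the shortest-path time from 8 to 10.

26.6 s

Shortest distances from 8:
8: 0
6: 9.1  (via 8)
9: 9.7  (via 8)
3: 13  (via 9)
7: 13.6  (via 6)
2: 15.1  (via 9)
5: 15.9  (via 9)
4: 16  (via 7)
1: 20.4  (via 7)
11: 20.5  (via 7)
10: 26.6  (via 1)
Shortest route: 8 → 6 → 7 → 1 → 10 = 26.6 s.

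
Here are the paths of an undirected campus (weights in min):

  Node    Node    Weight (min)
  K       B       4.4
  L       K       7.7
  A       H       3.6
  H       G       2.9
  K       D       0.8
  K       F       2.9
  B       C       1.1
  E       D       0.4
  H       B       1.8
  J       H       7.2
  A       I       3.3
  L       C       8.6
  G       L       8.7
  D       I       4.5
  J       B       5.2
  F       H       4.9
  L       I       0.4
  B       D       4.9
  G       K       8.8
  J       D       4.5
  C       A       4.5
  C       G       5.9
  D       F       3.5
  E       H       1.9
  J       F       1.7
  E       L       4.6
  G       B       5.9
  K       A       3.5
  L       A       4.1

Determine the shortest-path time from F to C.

Candidate routes:
F–H–B–C: 4.9+1.8+1.1 = 7.8
F–K–B–C: 2.9+4.4+1.1 = 8.4
F–J–B–C: 1.7+5.2+1.1 = 8
The minimum is 7.8 min via F–H–B–C.

7.8 min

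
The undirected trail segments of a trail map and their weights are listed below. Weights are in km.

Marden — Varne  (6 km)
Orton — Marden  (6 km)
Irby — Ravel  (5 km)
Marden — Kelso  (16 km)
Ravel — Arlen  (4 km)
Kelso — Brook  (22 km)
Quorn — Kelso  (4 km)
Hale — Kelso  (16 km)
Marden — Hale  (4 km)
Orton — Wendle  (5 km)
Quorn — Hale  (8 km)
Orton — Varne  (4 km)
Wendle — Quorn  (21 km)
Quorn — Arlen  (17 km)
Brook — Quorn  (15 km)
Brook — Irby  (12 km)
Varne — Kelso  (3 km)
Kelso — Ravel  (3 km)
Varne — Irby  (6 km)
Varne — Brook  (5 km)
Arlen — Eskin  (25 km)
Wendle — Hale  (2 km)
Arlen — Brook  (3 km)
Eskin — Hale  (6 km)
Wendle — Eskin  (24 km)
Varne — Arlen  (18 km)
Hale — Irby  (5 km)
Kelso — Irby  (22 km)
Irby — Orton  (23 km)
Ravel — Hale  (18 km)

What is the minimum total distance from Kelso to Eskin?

Settle nodes by increasing distance from Kelso:
Kelso: 0
Varne: 3  (via Kelso)
Ravel: 3  (via Kelso)
Quorn: 4  (via Kelso)
Orton: 7  (via Varne)
Arlen: 7  (via Ravel)
Irby: 8  (via Ravel)
Brook: 8  (via Varne)
Marden: 9  (via Varne)
Wendle: 12  (via Orton)
Hale: 12  (via Quorn)
Eskin: 18  (via Hale)
Shortest route: Kelso → Quorn → Hale → Eskin = 18 km.

18 km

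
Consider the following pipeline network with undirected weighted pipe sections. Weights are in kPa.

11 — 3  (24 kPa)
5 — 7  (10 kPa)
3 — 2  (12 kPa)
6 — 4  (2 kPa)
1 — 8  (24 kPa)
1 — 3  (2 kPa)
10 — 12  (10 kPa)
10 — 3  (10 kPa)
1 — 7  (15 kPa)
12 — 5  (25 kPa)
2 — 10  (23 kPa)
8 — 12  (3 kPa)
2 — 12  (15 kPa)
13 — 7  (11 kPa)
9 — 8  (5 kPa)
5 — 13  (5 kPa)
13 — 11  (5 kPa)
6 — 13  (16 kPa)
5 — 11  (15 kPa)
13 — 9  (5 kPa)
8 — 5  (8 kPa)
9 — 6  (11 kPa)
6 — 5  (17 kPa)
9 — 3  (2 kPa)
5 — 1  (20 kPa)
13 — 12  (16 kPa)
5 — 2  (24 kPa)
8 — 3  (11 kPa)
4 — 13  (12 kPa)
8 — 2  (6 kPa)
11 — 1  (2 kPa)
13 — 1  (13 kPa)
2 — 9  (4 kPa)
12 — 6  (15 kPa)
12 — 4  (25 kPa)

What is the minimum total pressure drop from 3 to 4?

Enumerating some paths:
3 → 9 → 13 → 4: 2+5+12 = 19
3 → 9 → 6 → 4: 2+11+2 = 15
Cheapest is 3 → 9 → 6 → 4 at 15 kPa.

15 kPa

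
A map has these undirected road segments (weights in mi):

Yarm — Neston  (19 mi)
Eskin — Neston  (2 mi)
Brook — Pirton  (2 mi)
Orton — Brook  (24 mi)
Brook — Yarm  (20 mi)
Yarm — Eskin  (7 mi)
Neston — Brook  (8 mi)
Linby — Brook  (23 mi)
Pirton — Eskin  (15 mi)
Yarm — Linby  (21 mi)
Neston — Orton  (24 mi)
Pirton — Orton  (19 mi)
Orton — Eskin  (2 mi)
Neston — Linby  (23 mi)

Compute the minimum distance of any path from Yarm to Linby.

21 mi

Running Dijkstra from Yarm:
Yarm: 0
Eskin: 7  (via Yarm)
Neston: 9  (via Eskin)
Orton: 9  (via Eskin)
Brook: 17  (via Neston)
Pirton: 19  (via Brook)
Linby: 21  (via Yarm)
Shortest route: Yarm → Linby = 21 mi.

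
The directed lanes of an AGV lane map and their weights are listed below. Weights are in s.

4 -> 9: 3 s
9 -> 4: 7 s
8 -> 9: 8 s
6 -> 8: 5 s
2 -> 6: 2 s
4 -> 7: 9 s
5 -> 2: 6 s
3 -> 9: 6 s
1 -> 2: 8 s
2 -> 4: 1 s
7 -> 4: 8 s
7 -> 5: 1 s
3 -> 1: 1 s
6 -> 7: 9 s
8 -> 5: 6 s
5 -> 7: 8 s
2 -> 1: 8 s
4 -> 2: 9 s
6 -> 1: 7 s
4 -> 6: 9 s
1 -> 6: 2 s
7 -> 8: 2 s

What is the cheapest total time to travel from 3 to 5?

13 s

Shortest distances from 3:
3: 0
1: 1  (via 3)
6: 3  (via 1)
9: 6  (via 3)
8: 8  (via 6)
2: 9  (via 1)
4: 10  (via 2)
7: 12  (via 6)
5: 13  (via 7)
Shortest route: 3–1–6–7–5 = 13 s.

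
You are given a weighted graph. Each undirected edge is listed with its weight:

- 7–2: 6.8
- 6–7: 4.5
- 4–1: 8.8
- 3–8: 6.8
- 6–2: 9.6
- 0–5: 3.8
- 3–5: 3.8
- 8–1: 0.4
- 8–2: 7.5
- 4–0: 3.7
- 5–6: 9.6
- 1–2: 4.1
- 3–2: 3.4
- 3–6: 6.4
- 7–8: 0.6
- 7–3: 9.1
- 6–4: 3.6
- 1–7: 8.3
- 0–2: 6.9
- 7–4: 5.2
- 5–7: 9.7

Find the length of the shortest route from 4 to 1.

Settle nodes by increasing distance from 4:
4: 0
6: 3.6  (via 4)
0: 3.7  (via 4)
7: 5.2  (via 4)
8: 5.8  (via 7)
1: 6.2  (via 8)
Shortest route: 4 → 7 → 8 → 1 = 6.2.

6.2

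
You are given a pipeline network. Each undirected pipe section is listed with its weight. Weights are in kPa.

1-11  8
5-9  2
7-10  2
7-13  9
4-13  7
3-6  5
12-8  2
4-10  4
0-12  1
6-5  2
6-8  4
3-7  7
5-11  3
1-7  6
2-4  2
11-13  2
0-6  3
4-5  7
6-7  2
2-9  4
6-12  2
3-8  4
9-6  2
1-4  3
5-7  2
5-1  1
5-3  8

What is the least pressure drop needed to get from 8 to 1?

7 kPa

Running Dijkstra from 8:
8: 0
12: 2  (via 8)
0: 3  (via 12)
3: 4  (via 8)
6: 4  (via 8)
5: 6  (via 6)
7: 6  (via 6)
9: 6  (via 6)
1: 7  (via 5)
Shortest route: 8–6–5–1 = 7 kPa.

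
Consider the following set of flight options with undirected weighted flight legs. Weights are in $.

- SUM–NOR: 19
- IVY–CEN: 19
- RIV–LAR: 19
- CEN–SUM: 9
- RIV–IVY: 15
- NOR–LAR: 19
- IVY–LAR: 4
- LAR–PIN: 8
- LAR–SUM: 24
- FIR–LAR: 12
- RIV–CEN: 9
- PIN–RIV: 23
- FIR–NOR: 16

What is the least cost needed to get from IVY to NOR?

$23

Shortest distances from IVY:
IVY: 0
LAR: 4  (via IVY)
PIN: 12  (via LAR)
RIV: 15  (via IVY)
FIR: 16  (via LAR)
CEN: 19  (via IVY)
NOR: 23  (via LAR)
Shortest route: IVY → LAR → NOR = $23.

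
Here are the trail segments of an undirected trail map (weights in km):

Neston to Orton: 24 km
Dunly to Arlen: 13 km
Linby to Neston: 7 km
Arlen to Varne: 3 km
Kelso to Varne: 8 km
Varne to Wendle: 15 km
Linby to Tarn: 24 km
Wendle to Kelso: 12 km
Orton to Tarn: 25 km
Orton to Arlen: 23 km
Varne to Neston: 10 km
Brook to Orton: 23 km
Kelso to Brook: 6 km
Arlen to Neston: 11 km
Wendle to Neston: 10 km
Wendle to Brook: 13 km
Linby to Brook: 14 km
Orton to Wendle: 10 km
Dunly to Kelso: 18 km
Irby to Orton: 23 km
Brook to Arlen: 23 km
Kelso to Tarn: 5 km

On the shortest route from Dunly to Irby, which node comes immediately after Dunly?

Candidate routes:
Dunly - Arlen - Orton - Irby: 13+23+23 = 59
Dunly - Kelso - Wendle - Orton - Irby: 18+12+10+23 = 63
Cheapest is Dunly - Arlen - Orton - Irby at 59 km.
So from Dunly the first move is to Arlen.

Arlen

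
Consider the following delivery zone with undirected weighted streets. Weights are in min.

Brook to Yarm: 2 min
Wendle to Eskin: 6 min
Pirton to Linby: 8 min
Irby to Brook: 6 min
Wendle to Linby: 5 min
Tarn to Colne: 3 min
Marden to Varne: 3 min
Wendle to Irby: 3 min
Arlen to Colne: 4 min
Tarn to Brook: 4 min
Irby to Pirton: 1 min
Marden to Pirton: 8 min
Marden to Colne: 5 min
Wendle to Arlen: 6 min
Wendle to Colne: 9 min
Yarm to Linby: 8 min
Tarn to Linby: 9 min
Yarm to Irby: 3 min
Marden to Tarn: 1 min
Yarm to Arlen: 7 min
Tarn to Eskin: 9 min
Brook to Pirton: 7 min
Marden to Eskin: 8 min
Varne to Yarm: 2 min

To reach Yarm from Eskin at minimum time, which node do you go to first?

Enumerating some paths:
Eskin → Marden → Varne → Yarm: 8+3+2 = 13
Eskin → Wendle → Irby → Yarm: 6+3+3 = 12
Eskin → Tarn → Brook → Yarm: 9+4+2 = 15
Eskin → Tarn → Marden → Varne → Yarm: 9+1+3+2 = 15
The minimum is 12 min via Eskin → Wendle → Irby → Yarm.
So from Eskin the first move is to Wendle.

Wendle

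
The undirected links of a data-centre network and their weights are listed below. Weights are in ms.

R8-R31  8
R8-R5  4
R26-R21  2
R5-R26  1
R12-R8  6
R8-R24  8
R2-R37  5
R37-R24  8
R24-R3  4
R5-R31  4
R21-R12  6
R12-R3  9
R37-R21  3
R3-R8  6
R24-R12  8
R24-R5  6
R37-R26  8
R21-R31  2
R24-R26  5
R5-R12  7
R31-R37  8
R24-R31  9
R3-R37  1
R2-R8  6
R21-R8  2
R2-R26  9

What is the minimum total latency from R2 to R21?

8 ms

Settle nodes by increasing distance from R2:
R2: 0
R37: 5  (via R2)
R8: 6  (via R2)
R3: 6  (via R37)
R21: 8  (via R37)
Shortest route: R2–R37–R21 = 8 ms.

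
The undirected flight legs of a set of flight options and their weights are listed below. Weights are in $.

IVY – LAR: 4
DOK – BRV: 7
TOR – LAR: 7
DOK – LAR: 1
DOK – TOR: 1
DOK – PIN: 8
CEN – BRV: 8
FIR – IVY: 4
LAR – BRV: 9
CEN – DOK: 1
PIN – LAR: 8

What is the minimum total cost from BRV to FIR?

$16

Enumerating some paths:
BRV - LAR - IVY - FIR: 9+4+4 = 17
BRV - DOK - LAR - IVY - FIR: 7+1+4+4 = 16
The minimum is $16 via BRV - DOK - LAR - IVY - FIR.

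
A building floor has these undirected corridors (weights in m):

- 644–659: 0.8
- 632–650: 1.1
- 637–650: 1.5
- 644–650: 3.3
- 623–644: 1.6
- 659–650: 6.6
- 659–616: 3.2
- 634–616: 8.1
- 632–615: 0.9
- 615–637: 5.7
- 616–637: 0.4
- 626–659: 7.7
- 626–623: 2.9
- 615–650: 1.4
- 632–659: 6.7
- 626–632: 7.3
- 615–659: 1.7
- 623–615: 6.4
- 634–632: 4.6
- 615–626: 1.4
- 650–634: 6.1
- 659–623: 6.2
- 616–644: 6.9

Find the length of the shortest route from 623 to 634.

Enumerating some paths:
623–644–659–615–632–634: 1.6+0.8+1.7+0.9+4.6 = 9.6
623–626–615–632–634: 2.9+1.4+0.9+4.6 = 9.8
Cheapest is 623–644–659–615–632–634 at 9.6 m.

9.6 m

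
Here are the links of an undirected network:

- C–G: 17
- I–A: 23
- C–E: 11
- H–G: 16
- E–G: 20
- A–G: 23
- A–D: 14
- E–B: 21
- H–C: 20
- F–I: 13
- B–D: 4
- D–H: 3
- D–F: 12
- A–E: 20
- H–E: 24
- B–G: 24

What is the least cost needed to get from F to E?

Enumerating some paths:
F → D → H → E: 12+3+24 = 39
F → D → H → C → E: 12+3+20+11 = 46
F → D → B → E: 12+4+21 = 37
Cheapest is F → D → B → E at 37.

37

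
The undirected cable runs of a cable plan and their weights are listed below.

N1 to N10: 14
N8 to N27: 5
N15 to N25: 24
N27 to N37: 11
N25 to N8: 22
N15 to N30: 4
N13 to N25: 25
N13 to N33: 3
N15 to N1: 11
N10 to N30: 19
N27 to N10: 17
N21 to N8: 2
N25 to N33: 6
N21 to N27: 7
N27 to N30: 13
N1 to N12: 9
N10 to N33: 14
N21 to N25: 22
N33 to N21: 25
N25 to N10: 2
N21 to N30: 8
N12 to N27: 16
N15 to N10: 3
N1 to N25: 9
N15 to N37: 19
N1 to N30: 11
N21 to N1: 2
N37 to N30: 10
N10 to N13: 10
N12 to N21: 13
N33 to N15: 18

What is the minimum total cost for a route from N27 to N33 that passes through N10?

Shortest N27→N10: N27 → N10 = 17
Best N10 to N33: N10 → N25 → N33 costing 8
Total via N10: 17 + 8 = 25.

25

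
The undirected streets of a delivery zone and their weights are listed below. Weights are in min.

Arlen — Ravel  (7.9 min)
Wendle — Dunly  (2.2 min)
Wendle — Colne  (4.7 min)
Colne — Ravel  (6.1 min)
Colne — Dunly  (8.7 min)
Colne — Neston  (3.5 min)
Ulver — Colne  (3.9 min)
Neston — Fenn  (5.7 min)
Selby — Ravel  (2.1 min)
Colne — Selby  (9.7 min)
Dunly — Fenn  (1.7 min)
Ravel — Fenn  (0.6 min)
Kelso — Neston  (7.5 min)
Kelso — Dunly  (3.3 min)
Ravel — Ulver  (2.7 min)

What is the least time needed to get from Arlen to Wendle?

12.4 min

Settle nodes by increasing distance from Arlen:
Arlen: 0
Ravel: 7.9  (via Arlen)
Fenn: 8.5  (via Ravel)
Selby: 10  (via Ravel)
Dunly: 10.2  (via Fenn)
Ulver: 10.6  (via Ravel)
Wendle: 12.4  (via Dunly)
Shortest route: Arlen → Ravel → Fenn → Dunly → Wendle = 12.4 min.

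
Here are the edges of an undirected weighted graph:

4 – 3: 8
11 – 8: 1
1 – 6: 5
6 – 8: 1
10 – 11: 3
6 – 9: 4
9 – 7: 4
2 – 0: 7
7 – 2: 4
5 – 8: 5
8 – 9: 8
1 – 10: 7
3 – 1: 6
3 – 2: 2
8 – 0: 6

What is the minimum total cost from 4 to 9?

Compare a few routes:
4–3–1–6–9: 8+6+5+4 = 23
4–3–2–7–9: 8+2+4+4 = 18
The minimum is 18 via 4–3–2–7–9.

18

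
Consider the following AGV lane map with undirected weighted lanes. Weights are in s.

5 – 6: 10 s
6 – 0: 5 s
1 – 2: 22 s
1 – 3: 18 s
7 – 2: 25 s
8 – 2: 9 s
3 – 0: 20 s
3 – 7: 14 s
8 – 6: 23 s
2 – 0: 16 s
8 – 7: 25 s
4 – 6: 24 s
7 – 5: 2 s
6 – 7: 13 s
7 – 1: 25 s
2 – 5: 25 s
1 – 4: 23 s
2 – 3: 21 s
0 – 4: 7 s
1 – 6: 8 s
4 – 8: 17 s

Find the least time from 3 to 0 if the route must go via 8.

Shortest 3→8: 3–2–8 = 30
Best 8 to 0: 8–4–0 costing 24
Total via 8: 30 + 24 = 54 s.

54 s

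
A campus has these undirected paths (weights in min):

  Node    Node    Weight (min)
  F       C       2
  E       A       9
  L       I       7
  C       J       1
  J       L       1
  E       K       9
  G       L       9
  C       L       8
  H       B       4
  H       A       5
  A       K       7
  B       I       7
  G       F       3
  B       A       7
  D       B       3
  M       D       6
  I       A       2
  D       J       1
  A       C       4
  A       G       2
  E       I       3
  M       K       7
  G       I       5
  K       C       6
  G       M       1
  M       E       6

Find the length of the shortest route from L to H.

Candidate routes:
L–J–D–B–H: 1+1+3+4 = 9
L–J–C–A–H: 1+1+4+5 = 11
Cheapest is L–J–D–B–H at 9 min.

9 min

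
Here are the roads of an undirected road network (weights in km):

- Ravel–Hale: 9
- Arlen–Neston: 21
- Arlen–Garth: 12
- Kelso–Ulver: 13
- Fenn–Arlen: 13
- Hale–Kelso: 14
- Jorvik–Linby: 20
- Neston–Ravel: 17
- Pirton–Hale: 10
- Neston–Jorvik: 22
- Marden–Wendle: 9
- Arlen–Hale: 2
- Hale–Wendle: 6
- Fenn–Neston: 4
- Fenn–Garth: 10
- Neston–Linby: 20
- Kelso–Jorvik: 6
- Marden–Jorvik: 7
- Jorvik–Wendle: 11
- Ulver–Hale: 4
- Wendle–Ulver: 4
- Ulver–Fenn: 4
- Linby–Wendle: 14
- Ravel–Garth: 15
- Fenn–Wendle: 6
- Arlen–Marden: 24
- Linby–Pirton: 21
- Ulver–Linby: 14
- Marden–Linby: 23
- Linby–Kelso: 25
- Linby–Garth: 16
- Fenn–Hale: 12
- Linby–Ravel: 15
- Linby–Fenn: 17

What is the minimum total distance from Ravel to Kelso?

23 km

Shortest distances from Ravel:
Ravel: 0
Hale: 9  (via Ravel)
Arlen: 11  (via Hale)
Ulver: 13  (via Hale)
Wendle: 15  (via Hale)
Garth: 15  (via Ravel)
Linby: 15  (via Ravel)
Neston: 17  (via Ravel)
Fenn: 17  (via Ulver)
Pirton: 19  (via Hale)
Kelso: 23  (via Hale)
Shortest route: Ravel → Hale → Kelso = 23 km.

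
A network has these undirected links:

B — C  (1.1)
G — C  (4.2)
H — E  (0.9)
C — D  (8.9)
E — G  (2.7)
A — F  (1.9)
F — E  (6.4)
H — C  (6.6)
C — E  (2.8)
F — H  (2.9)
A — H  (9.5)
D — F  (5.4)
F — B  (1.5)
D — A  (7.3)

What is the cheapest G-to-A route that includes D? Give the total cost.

19.2

Shortest G→D: G → E → H → F → D = 11.9
Best D to A: D → A costing 7.3
Total via D: 11.9 + 7.3 = 19.2.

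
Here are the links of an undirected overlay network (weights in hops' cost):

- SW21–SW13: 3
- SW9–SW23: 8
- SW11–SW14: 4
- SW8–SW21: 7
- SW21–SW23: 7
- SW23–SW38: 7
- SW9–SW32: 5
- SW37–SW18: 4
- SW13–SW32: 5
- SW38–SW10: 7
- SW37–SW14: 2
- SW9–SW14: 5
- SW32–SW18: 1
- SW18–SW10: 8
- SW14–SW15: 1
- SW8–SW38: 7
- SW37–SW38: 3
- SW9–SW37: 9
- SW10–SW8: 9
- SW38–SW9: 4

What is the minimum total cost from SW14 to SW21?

Running Dijkstra from SW14:
SW14: 0
SW15: 1  (via SW14)
SW37: 2  (via SW14)
SW11: 4  (via SW14)
SW9: 5  (via SW14)
SW38: 5  (via SW37)
SW18: 6  (via SW37)
SW32: 7  (via SW18)
SW23: 12  (via SW38)
SW13: 12  (via SW32)
SW8: 12  (via SW38)
SW10: 12  (via SW38)
SW21: 15  (via SW13)
Shortest route: SW14 → SW37 → SW18 → SW32 → SW13 → SW21 = 15 hops' cost.

15 hops' cost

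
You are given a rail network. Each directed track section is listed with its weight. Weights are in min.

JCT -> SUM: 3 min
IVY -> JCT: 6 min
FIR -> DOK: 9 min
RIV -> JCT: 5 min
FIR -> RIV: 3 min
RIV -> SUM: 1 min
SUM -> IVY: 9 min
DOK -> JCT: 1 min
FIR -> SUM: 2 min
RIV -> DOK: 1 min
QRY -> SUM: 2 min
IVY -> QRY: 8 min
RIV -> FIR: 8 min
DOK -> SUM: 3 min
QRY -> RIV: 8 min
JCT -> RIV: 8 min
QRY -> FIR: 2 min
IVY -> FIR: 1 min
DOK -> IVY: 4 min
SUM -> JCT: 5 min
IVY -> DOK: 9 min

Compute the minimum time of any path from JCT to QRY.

20 min

Enumerating some paths:
JCT - RIV - SUM - IVY - QRY: 8+1+9+8 = 26
JCT - RIV - DOK - IVY - QRY: 8+1+4+8 = 21
JCT - SUM - IVY - QRY: 3+9+8 = 20
Cheapest is JCT - SUM - IVY - QRY at 20 min.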